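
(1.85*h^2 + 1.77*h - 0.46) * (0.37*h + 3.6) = 0.6845*h^3 + 7.3149*h^2 + 6.2018*h - 1.656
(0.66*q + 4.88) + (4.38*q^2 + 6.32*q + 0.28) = 4.38*q^2 + 6.98*q + 5.16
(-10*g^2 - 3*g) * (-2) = 20*g^2 + 6*g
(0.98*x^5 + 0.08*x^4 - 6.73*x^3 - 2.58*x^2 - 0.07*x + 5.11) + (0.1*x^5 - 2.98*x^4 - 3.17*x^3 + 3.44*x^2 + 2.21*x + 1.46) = 1.08*x^5 - 2.9*x^4 - 9.9*x^3 + 0.86*x^2 + 2.14*x + 6.57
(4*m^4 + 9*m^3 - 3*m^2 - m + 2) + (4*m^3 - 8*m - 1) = 4*m^4 + 13*m^3 - 3*m^2 - 9*m + 1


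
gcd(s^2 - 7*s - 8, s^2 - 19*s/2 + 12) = s - 8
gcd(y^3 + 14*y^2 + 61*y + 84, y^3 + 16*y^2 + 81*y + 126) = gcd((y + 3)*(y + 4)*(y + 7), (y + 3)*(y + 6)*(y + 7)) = y^2 + 10*y + 21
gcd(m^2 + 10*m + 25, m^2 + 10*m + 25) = m^2 + 10*m + 25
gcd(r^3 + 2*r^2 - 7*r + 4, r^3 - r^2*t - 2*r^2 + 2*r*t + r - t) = r^2 - 2*r + 1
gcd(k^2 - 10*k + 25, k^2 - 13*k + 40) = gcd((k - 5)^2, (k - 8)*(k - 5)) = k - 5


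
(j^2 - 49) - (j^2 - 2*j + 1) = 2*j - 50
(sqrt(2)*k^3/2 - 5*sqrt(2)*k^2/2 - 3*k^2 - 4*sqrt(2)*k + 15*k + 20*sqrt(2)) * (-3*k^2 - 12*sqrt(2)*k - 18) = -3*sqrt(2)*k^5/2 - 3*k^4 + 15*sqrt(2)*k^4/2 + 15*k^3 + 39*sqrt(2)*k^3 - 195*sqrt(2)*k^2 + 150*k^2 - 750*k + 72*sqrt(2)*k - 360*sqrt(2)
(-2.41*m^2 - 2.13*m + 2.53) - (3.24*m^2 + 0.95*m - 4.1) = -5.65*m^2 - 3.08*m + 6.63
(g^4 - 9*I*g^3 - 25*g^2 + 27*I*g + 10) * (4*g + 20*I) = 4*g^5 - 16*I*g^4 + 80*g^3 - 392*I*g^2 - 500*g + 200*I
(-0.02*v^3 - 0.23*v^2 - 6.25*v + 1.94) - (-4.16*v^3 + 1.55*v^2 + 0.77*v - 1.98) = 4.14*v^3 - 1.78*v^2 - 7.02*v + 3.92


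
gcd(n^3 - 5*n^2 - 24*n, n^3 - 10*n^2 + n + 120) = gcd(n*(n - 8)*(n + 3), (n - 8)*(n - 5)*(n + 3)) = n^2 - 5*n - 24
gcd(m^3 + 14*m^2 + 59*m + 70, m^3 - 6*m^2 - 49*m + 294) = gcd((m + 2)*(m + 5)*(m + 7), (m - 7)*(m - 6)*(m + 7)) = m + 7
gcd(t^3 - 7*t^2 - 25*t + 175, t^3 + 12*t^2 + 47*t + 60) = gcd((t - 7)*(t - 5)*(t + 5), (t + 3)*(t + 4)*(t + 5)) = t + 5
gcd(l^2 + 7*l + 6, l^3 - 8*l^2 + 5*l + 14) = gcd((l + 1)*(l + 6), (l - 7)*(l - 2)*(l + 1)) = l + 1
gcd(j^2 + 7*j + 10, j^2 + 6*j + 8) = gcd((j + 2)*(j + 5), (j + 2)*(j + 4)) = j + 2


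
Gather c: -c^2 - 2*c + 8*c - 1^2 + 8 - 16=-c^2 + 6*c - 9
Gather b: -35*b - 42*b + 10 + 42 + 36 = 88 - 77*b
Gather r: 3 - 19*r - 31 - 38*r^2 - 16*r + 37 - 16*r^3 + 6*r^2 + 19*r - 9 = -16*r^3 - 32*r^2 - 16*r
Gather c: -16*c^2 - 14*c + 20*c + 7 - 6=-16*c^2 + 6*c + 1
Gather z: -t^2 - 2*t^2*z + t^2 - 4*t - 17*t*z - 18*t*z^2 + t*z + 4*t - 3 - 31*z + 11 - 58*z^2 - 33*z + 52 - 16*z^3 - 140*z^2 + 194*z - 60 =-16*z^3 + z^2*(-18*t - 198) + z*(-2*t^2 - 16*t + 130)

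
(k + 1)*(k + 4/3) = k^2 + 7*k/3 + 4/3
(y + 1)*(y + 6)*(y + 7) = y^3 + 14*y^2 + 55*y + 42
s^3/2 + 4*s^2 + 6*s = s*(s/2 + 1)*(s + 6)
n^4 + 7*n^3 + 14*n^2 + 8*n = n*(n + 1)*(n + 2)*(n + 4)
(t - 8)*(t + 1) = t^2 - 7*t - 8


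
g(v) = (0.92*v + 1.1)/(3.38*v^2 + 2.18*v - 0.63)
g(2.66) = 0.12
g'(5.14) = -0.01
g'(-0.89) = 102.64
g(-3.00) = -0.07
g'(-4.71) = -0.01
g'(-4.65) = -0.01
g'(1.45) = -0.22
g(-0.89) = 2.63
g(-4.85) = -0.05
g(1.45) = 0.25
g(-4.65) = -0.05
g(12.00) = 0.02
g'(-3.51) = -0.01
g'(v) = (-6.76*v - 2.18)*(0.92*v + 1.1)/(3.38*v^2 + 2.18*v - 0.63)^2 + 0.92/(3.38*v^2 + 2.18*v - 0.63)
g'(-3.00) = -0.02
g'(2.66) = -0.05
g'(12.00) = -0.00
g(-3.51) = -0.06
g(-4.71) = -0.05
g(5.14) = 0.06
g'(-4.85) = -0.01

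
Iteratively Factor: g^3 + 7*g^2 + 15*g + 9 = (g + 3)*(g^2 + 4*g + 3) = (g + 3)^2*(g + 1)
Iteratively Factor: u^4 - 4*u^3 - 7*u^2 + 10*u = (u - 5)*(u^3 + u^2 - 2*u) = u*(u - 5)*(u^2 + u - 2) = u*(u - 5)*(u - 1)*(u + 2)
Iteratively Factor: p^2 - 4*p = (p - 4)*(p)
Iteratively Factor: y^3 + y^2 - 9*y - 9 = (y - 3)*(y^2 + 4*y + 3) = (y - 3)*(y + 3)*(y + 1)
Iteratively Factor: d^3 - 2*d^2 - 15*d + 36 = (d + 4)*(d^2 - 6*d + 9) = (d - 3)*(d + 4)*(d - 3)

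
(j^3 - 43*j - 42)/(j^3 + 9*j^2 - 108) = (j^2 - 6*j - 7)/(j^2 + 3*j - 18)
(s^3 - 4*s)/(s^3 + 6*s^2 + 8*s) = (s - 2)/(s + 4)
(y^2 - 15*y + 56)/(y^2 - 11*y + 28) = (y - 8)/(y - 4)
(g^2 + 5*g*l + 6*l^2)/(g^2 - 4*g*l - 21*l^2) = (g + 2*l)/(g - 7*l)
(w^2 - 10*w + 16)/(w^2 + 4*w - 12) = (w - 8)/(w + 6)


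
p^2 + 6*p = p*(p + 6)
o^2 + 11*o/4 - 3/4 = (o - 1/4)*(o + 3)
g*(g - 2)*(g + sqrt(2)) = g^3 - 2*g^2 + sqrt(2)*g^2 - 2*sqrt(2)*g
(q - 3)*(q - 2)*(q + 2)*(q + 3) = q^4 - 13*q^2 + 36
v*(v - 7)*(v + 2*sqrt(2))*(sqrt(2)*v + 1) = sqrt(2)*v^4 - 7*sqrt(2)*v^3 + 5*v^3 - 35*v^2 + 2*sqrt(2)*v^2 - 14*sqrt(2)*v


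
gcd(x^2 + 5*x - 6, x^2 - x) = x - 1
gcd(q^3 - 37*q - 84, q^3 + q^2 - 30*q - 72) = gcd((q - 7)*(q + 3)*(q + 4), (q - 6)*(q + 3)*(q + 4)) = q^2 + 7*q + 12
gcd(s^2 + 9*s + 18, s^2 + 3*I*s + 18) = 1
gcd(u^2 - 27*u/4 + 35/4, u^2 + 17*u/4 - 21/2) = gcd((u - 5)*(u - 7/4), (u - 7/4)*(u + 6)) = u - 7/4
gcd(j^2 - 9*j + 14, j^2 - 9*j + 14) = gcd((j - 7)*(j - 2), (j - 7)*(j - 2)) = j^2 - 9*j + 14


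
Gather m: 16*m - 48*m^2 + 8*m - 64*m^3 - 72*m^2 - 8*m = -64*m^3 - 120*m^2 + 16*m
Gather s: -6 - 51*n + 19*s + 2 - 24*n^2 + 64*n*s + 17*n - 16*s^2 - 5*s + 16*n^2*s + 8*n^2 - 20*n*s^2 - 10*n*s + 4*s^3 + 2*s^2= -16*n^2 - 34*n + 4*s^3 + s^2*(-20*n - 14) + s*(16*n^2 + 54*n + 14) - 4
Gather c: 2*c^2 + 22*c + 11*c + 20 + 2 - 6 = 2*c^2 + 33*c + 16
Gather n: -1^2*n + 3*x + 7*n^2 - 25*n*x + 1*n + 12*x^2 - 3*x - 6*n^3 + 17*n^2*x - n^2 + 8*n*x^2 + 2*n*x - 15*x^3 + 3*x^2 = -6*n^3 + n^2*(17*x + 6) + n*(8*x^2 - 23*x) - 15*x^3 + 15*x^2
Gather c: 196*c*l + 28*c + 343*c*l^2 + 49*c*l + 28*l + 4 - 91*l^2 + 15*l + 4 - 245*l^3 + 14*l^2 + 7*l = c*(343*l^2 + 245*l + 28) - 245*l^3 - 77*l^2 + 50*l + 8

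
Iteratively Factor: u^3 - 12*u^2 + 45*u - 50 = (u - 5)*(u^2 - 7*u + 10) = (u - 5)*(u - 2)*(u - 5)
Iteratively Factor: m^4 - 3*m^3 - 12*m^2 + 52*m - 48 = (m + 4)*(m^3 - 7*m^2 + 16*m - 12) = (m - 3)*(m + 4)*(m^2 - 4*m + 4) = (m - 3)*(m - 2)*(m + 4)*(m - 2)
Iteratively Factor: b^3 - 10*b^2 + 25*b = (b - 5)*(b^2 - 5*b) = b*(b - 5)*(b - 5)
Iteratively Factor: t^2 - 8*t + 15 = (t - 3)*(t - 5)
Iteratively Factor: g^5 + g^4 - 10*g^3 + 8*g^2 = (g)*(g^4 + g^3 - 10*g^2 + 8*g) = g*(g - 2)*(g^3 + 3*g^2 - 4*g) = g*(g - 2)*(g - 1)*(g^2 + 4*g) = g^2*(g - 2)*(g - 1)*(g + 4)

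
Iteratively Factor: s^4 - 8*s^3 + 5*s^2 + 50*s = (s + 2)*(s^3 - 10*s^2 + 25*s) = s*(s + 2)*(s^2 - 10*s + 25) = s*(s - 5)*(s + 2)*(s - 5)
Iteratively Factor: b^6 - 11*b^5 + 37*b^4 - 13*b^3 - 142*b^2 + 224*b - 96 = (b - 4)*(b^5 - 7*b^4 + 9*b^3 + 23*b^2 - 50*b + 24) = (b - 4)*(b - 1)*(b^4 - 6*b^3 + 3*b^2 + 26*b - 24) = (b - 4)*(b - 1)^2*(b^3 - 5*b^2 - 2*b + 24) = (b - 4)*(b - 1)^2*(b + 2)*(b^2 - 7*b + 12) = (b - 4)^2*(b - 1)^2*(b + 2)*(b - 3)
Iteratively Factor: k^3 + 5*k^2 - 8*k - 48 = (k - 3)*(k^2 + 8*k + 16) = (k - 3)*(k + 4)*(k + 4)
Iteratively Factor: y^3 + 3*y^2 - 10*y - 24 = (y + 4)*(y^2 - y - 6) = (y - 3)*(y + 4)*(y + 2)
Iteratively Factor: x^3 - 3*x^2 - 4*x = (x - 4)*(x^2 + x) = (x - 4)*(x + 1)*(x)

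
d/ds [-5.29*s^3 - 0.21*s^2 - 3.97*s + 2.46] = -15.87*s^2 - 0.42*s - 3.97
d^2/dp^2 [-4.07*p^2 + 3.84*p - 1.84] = -8.14000000000000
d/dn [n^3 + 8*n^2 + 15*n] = 3*n^2 + 16*n + 15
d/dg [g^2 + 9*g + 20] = 2*g + 9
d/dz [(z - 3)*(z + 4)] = 2*z + 1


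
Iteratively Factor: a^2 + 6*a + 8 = (a + 2)*(a + 4)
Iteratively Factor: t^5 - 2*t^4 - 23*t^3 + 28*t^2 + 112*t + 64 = (t - 4)*(t^4 + 2*t^3 - 15*t^2 - 32*t - 16) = (t - 4)*(t + 1)*(t^3 + t^2 - 16*t - 16) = (t - 4)^2*(t + 1)*(t^2 + 5*t + 4) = (t - 4)^2*(t + 1)^2*(t + 4)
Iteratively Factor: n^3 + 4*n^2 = (n)*(n^2 + 4*n) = n*(n + 4)*(n)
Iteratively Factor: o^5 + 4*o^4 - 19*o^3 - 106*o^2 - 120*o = (o + 4)*(o^4 - 19*o^2 - 30*o) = (o + 2)*(o + 4)*(o^3 - 2*o^2 - 15*o) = o*(o + 2)*(o + 4)*(o^2 - 2*o - 15) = o*(o + 2)*(o + 3)*(o + 4)*(o - 5)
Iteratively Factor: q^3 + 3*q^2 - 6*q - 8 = (q + 1)*(q^2 + 2*q - 8) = (q - 2)*(q + 1)*(q + 4)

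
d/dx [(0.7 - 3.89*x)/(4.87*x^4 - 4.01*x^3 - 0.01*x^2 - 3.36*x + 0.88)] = (56.8329*x^4 - 44.8338*x^3 + 8.3821*x^2 + 0.0139999999999993*x - 1.0712)/(23.7169*x^8 - 39.0574*x^7 + 15.9827*x^6 - 32.6462*x^5 + 35.5185*x^4 - 6.9904*x^3 + 11.272*x^2 - 5.9136*x + 0.7744)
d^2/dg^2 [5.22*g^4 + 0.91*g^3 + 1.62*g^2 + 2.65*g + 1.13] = 62.64*g^2 + 5.46*g + 3.24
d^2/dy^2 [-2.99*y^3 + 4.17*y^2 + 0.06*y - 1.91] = 8.34 - 17.94*y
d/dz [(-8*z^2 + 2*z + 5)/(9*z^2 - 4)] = 2*(-9*z^2 - 13*z - 4)/(81*z^4 - 72*z^2 + 16)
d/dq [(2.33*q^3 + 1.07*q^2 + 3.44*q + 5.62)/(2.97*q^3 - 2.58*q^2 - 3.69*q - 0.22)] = (-9.1893*q^4 - 37.629*q^3 - 46.6851*q^2 + 28.5284*q + 19.981)/(8.8209*q^6 - 15.3252*q^5 - 15.2622*q^4 + 17.7336*q^3 + 14.7513*q^2 + 1.6236*q + 0.0484)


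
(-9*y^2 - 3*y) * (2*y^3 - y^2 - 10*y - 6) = -18*y^5 + 3*y^4 + 93*y^3 + 84*y^2 + 18*y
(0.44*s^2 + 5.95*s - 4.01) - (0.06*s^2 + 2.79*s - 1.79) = 0.38*s^2 + 3.16*s - 2.22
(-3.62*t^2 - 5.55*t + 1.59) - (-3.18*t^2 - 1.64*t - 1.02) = -0.44*t^2 - 3.91*t + 2.61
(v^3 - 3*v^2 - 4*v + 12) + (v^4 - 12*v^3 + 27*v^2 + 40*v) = v^4 - 11*v^3 + 24*v^2 + 36*v + 12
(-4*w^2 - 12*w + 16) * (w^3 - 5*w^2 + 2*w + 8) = -4*w^5 + 8*w^4 + 68*w^3 - 136*w^2 - 64*w + 128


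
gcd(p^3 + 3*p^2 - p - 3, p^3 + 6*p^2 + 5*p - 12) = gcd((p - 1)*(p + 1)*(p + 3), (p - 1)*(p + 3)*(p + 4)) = p^2 + 2*p - 3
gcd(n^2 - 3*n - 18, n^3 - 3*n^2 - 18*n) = n^2 - 3*n - 18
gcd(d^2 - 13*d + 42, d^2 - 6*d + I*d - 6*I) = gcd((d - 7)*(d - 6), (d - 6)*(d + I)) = d - 6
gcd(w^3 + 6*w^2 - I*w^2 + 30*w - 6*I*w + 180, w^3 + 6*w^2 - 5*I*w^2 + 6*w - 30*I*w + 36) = w^2 + w*(6 - 6*I) - 36*I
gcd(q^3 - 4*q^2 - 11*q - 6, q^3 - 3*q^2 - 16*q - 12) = q^2 - 5*q - 6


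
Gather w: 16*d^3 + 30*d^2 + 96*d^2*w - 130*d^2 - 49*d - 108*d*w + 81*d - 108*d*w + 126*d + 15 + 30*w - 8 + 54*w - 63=16*d^3 - 100*d^2 + 158*d + w*(96*d^2 - 216*d + 84) - 56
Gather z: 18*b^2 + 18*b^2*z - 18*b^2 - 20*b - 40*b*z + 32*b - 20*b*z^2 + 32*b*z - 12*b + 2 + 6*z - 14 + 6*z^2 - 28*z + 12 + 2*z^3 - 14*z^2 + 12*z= 2*z^3 + z^2*(-20*b - 8) + z*(18*b^2 - 8*b - 10)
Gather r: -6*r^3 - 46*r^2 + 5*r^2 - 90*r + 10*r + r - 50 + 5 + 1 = -6*r^3 - 41*r^2 - 79*r - 44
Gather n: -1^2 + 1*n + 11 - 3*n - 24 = -2*n - 14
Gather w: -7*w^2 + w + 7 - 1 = -7*w^2 + w + 6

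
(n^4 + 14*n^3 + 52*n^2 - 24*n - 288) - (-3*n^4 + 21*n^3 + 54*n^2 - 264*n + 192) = 4*n^4 - 7*n^3 - 2*n^2 + 240*n - 480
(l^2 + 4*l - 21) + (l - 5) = l^2 + 5*l - 26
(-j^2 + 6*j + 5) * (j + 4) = -j^3 + 2*j^2 + 29*j + 20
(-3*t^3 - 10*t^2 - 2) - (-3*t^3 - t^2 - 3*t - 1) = -9*t^2 + 3*t - 1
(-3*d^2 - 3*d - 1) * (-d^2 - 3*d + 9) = 3*d^4 + 12*d^3 - 17*d^2 - 24*d - 9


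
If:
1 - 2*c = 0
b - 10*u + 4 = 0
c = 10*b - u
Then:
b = 1/11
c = 1/2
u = 9/22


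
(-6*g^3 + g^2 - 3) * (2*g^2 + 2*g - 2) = -12*g^5 - 10*g^4 + 14*g^3 - 8*g^2 - 6*g + 6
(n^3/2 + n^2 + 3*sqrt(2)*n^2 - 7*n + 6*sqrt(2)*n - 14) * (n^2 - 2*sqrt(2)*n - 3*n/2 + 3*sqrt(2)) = n^5/2 + n^4/4 + 2*sqrt(2)*n^4 - 41*n^3/2 + sqrt(2)*n^3 - 19*n^2/2 + 8*sqrt(2)*n^2 + 7*sqrt(2)*n + 57*n - 42*sqrt(2)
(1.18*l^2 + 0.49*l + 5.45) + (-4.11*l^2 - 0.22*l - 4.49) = -2.93*l^2 + 0.27*l + 0.96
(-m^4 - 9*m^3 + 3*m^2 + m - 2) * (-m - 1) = m^5 + 10*m^4 + 6*m^3 - 4*m^2 + m + 2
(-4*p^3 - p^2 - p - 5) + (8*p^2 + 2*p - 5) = -4*p^3 + 7*p^2 + p - 10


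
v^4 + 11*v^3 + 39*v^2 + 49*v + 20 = (v + 1)^2*(v + 4)*(v + 5)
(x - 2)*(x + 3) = x^2 + x - 6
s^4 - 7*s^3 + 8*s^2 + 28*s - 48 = (s - 4)*(s - 3)*(s - 2)*(s + 2)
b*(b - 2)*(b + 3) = b^3 + b^2 - 6*b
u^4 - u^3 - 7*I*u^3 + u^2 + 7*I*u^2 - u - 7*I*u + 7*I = (u - 1)*(u - 7*I)*(u - I)*(u + I)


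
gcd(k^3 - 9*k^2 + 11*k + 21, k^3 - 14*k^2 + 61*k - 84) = k^2 - 10*k + 21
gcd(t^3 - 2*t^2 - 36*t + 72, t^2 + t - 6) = t - 2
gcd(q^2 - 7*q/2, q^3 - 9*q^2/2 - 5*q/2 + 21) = q - 7/2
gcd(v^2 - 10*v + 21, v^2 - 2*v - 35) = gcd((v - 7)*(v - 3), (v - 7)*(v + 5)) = v - 7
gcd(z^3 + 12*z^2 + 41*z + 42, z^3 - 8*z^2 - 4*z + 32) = z + 2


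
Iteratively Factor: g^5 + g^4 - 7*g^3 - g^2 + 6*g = (g + 1)*(g^4 - 7*g^2 + 6*g) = (g + 1)*(g + 3)*(g^3 - 3*g^2 + 2*g) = g*(g + 1)*(g + 3)*(g^2 - 3*g + 2) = g*(g - 2)*(g + 1)*(g + 3)*(g - 1)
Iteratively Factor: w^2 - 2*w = (w)*(w - 2)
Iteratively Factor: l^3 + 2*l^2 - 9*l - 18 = (l + 2)*(l^2 - 9) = (l + 2)*(l + 3)*(l - 3)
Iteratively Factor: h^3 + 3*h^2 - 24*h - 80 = (h - 5)*(h^2 + 8*h + 16) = (h - 5)*(h + 4)*(h + 4)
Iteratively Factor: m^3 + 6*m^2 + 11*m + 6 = (m + 3)*(m^2 + 3*m + 2) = (m + 1)*(m + 3)*(m + 2)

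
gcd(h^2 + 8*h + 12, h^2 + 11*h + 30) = h + 6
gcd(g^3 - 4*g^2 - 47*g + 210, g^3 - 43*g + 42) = g^2 + g - 42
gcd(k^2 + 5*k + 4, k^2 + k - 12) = k + 4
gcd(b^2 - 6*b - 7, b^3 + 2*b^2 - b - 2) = b + 1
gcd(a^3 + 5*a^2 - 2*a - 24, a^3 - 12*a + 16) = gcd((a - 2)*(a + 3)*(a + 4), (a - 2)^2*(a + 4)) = a^2 + 2*a - 8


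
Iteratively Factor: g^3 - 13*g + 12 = (g - 3)*(g^2 + 3*g - 4) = (g - 3)*(g + 4)*(g - 1)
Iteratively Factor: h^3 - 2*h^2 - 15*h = (h)*(h^2 - 2*h - 15) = h*(h + 3)*(h - 5)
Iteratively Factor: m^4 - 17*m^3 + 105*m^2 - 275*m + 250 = (m - 2)*(m^3 - 15*m^2 + 75*m - 125) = (m - 5)*(m - 2)*(m^2 - 10*m + 25) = (m - 5)^2*(m - 2)*(m - 5)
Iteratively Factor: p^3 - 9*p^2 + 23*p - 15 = (p - 5)*(p^2 - 4*p + 3) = (p - 5)*(p - 1)*(p - 3)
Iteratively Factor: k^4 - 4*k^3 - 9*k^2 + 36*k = (k)*(k^3 - 4*k^2 - 9*k + 36) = k*(k + 3)*(k^2 - 7*k + 12) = k*(k - 4)*(k + 3)*(k - 3)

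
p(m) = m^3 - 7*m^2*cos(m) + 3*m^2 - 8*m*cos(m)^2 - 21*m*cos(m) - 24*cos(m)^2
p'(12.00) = -445.94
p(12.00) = 1011.29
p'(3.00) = 103.90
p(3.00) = 131.69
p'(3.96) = 34.01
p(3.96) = 214.99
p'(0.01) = -28.59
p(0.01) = -24.29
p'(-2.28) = 5.82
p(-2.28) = -6.18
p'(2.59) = 91.82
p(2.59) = 91.38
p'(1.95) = 75.42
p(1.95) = 38.41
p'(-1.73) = 16.25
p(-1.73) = 1.11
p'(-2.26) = 6.61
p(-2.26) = -6.06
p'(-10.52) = 750.69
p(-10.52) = -566.09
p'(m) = 7*m^2*sin(m) + 3*m^2 + 16*m*sin(m)*cos(m) + 21*m*sin(m) - 14*m*cos(m) + 6*m + 48*sin(m)*cos(m) - 8*cos(m)^2 - 21*cos(m)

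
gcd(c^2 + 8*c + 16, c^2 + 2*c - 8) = c + 4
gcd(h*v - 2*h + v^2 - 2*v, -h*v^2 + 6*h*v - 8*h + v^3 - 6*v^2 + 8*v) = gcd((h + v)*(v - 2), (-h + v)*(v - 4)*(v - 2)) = v - 2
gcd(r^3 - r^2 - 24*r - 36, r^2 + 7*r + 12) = r + 3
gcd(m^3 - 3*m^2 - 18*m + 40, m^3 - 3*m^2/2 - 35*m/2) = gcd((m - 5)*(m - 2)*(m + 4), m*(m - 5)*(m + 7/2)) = m - 5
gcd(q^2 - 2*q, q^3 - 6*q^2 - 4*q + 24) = q - 2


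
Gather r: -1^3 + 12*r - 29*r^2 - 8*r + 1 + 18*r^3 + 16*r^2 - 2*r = 18*r^3 - 13*r^2 + 2*r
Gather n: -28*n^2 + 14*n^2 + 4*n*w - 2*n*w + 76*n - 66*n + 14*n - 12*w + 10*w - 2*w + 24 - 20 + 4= -14*n^2 + n*(2*w + 24) - 4*w + 8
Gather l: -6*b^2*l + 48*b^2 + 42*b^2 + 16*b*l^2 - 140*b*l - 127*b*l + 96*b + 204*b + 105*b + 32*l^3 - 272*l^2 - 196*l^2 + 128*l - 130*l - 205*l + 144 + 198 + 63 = 90*b^2 + 405*b + 32*l^3 + l^2*(16*b - 468) + l*(-6*b^2 - 267*b - 207) + 405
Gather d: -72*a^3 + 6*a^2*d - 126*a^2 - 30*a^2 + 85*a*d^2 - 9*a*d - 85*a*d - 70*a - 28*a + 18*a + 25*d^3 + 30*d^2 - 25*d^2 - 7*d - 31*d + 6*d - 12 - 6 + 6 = -72*a^3 - 156*a^2 - 80*a + 25*d^3 + d^2*(85*a + 5) + d*(6*a^2 - 94*a - 32) - 12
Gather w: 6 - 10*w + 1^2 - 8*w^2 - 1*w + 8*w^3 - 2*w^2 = 8*w^3 - 10*w^2 - 11*w + 7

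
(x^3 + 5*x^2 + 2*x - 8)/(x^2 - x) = x + 6 + 8/x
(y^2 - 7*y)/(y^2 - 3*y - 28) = y/(y + 4)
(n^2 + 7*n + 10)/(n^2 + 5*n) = (n + 2)/n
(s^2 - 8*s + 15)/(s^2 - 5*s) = (s - 3)/s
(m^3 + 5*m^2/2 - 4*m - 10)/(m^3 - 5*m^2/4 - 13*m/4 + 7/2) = 2*(2*m^2 + 9*m + 10)/(4*m^2 + 3*m - 7)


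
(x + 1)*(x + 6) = x^2 + 7*x + 6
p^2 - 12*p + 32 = (p - 8)*(p - 4)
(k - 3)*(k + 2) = k^2 - k - 6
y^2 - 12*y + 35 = (y - 7)*(y - 5)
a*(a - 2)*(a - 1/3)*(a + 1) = a^4 - 4*a^3/3 - 5*a^2/3 + 2*a/3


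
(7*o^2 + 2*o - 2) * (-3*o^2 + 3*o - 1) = -21*o^4 + 15*o^3 + 5*o^2 - 8*o + 2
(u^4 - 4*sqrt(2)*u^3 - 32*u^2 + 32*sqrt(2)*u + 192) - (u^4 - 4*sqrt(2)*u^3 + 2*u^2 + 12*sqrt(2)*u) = -34*u^2 + 20*sqrt(2)*u + 192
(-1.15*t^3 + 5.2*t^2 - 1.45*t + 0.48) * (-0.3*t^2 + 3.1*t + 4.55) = 0.345*t^5 - 5.125*t^4 + 11.3225*t^3 + 19.021*t^2 - 5.1095*t + 2.184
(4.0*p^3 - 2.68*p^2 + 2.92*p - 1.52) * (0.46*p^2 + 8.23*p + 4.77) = 1.84*p^5 + 31.6872*p^4 - 1.63320000000001*p^3 + 10.5488*p^2 + 1.4188*p - 7.2504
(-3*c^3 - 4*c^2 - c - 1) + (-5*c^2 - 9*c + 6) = -3*c^3 - 9*c^2 - 10*c + 5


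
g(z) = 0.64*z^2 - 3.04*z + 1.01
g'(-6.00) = -10.72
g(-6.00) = 42.29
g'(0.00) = -3.04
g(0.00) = 1.01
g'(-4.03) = -8.20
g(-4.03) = 23.66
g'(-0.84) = -4.12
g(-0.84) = 4.02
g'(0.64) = -2.22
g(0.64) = -0.67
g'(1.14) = -1.58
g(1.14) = -1.62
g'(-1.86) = -5.42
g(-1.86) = 8.88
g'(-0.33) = -3.46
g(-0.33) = 2.08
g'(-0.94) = -4.24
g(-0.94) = 4.43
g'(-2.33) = -6.02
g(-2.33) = 11.57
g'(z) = 1.28*z - 3.04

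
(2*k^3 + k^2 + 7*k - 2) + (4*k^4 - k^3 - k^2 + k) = 4*k^4 + k^3 + 8*k - 2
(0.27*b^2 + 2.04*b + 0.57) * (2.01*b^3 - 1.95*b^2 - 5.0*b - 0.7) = 0.5427*b^5 + 3.5739*b^4 - 4.1823*b^3 - 11.5005*b^2 - 4.278*b - 0.399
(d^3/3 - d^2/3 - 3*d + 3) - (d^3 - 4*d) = -2*d^3/3 - d^2/3 + d + 3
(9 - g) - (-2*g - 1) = g + 10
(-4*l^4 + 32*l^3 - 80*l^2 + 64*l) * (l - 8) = -4*l^5 + 64*l^4 - 336*l^3 + 704*l^2 - 512*l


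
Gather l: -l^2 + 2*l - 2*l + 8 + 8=16 - l^2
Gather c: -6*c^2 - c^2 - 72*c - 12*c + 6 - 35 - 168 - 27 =-7*c^2 - 84*c - 224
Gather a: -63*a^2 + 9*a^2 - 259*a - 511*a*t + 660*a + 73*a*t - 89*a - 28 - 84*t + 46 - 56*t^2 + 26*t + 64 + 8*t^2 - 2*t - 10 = -54*a^2 + a*(312 - 438*t) - 48*t^2 - 60*t + 72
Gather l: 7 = 7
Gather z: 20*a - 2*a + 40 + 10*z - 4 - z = 18*a + 9*z + 36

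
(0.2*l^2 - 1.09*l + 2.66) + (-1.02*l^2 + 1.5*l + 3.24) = -0.82*l^2 + 0.41*l + 5.9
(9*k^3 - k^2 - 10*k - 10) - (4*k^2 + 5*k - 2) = 9*k^3 - 5*k^2 - 15*k - 8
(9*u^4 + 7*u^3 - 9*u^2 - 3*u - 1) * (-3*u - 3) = -27*u^5 - 48*u^4 + 6*u^3 + 36*u^2 + 12*u + 3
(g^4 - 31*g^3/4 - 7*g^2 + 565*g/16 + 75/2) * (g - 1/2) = g^5 - 33*g^4/4 - 25*g^3/8 + 621*g^2/16 + 635*g/32 - 75/4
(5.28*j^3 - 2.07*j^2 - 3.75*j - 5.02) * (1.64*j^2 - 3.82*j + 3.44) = 8.6592*j^5 - 23.5644*j^4 + 19.9206*j^3 - 1.0286*j^2 + 6.2764*j - 17.2688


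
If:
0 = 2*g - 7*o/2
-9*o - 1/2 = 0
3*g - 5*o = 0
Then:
No Solution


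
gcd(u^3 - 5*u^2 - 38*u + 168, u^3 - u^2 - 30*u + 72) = u^2 + 2*u - 24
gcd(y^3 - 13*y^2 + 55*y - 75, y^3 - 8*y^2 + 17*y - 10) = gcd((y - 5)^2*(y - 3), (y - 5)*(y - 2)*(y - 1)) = y - 5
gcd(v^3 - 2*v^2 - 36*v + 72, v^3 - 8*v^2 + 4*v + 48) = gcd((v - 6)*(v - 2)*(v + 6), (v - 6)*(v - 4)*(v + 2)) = v - 6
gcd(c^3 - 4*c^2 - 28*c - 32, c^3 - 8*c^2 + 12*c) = 1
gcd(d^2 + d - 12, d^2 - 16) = d + 4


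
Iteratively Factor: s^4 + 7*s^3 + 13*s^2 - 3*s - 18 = (s + 2)*(s^3 + 5*s^2 + 3*s - 9) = (s + 2)*(s + 3)*(s^2 + 2*s - 3) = (s + 2)*(s + 3)^2*(s - 1)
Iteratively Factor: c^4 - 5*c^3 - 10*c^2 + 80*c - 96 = (c - 4)*(c^3 - c^2 - 14*c + 24) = (c - 4)*(c + 4)*(c^2 - 5*c + 6) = (c - 4)*(c - 3)*(c + 4)*(c - 2)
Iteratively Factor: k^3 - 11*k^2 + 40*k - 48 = (k - 3)*(k^2 - 8*k + 16) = (k - 4)*(k - 3)*(k - 4)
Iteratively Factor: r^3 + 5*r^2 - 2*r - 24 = (r + 4)*(r^2 + r - 6) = (r + 3)*(r + 4)*(r - 2)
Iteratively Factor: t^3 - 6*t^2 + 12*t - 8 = (t - 2)*(t^2 - 4*t + 4) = (t - 2)^2*(t - 2)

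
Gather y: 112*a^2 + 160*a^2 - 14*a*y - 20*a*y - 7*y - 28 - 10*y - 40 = 272*a^2 + y*(-34*a - 17) - 68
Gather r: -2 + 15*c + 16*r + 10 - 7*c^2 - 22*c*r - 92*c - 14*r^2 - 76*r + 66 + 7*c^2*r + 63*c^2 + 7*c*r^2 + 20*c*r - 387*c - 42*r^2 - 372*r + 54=56*c^2 - 464*c + r^2*(7*c - 56) + r*(7*c^2 - 2*c - 432) + 128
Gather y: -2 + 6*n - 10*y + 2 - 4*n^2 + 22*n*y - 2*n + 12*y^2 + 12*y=-4*n^2 + 4*n + 12*y^2 + y*(22*n + 2)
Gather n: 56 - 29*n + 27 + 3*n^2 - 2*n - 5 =3*n^2 - 31*n + 78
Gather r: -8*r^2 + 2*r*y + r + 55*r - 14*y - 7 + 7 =-8*r^2 + r*(2*y + 56) - 14*y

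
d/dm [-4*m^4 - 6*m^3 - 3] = m^2*(-16*m - 18)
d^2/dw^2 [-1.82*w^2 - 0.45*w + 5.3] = -3.64000000000000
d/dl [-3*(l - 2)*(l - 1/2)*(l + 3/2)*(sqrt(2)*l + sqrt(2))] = 3*sqrt(2)*(-16*l^3 + 30*l + 5)/4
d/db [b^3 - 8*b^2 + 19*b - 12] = 3*b^2 - 16*b + 19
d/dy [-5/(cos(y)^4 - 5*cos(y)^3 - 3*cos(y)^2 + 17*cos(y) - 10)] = 5*(4*sin(y)^2 + 11*cos(y) + 13)*sin(y)/((cos(y) - 1)^3*(sin(y)^2 + 3*cos(y) + 9)^2)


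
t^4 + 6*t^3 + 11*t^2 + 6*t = t*(t + 1)*(t + 2)*(t + 3)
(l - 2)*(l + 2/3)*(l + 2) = l^3 + 2*l^2/3 - 4*l - 8/3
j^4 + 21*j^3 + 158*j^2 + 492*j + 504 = (j + 2)*(j + 6)^2*(j + 7)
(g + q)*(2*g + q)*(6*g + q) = 12*g^3 + 20*g^2*q + 9*g*q^2 + q^3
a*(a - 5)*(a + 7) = a^3 + 2*a^2 - 35*a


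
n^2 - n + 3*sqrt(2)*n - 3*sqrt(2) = (n - 1)*(n + 3*sqrt(2))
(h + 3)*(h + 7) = h^2 + 10*h + 21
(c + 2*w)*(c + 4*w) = c^2 + 6*c*w + 8*w^2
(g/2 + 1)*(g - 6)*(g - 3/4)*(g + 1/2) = g^4/2 - 17*g^3/8 - 91*g^2/16 + 9*g/4 + 9/4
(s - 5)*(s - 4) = s^2 - 9*s + 20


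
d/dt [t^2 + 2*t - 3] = 2*t + 2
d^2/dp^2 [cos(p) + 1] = -cos(p)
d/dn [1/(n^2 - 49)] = -2*n/(n^2 - 49)^2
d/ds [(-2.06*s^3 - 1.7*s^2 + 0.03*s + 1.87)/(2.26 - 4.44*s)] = (18.2928*s^3 - 6.4188*s^2 - 7.684*s + 8.3706)/(19.7136*s^2 - 20.0688*s + 5.1076)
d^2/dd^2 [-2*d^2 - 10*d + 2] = -4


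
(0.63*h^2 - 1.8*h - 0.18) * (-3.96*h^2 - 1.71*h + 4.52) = -2.4948*h^4 + 6.0507*h^3 + 6.6384*h^2 - 7.8282*h - 0.8136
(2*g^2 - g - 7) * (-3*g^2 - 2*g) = -6*g^4 - g^3 + 23*g^2 + 14*g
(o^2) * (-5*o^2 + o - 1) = -5*o^4 + o^3 - o^2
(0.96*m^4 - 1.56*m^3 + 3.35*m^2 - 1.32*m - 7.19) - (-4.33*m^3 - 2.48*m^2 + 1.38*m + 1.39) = 0.96*m^4 + 2.77*m^3 + 5.83*m^2 - 2.7*m - 8.58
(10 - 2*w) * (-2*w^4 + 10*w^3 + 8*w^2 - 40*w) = 4*w^5 - 40*w^4 + 84*w^3 + 160*w^2 - 400*w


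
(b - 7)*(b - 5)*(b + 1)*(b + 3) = b^4 - 8*b^3 - 10*b^2 + 104*b + 105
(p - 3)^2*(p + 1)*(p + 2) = p^4 - 3*p^3 - 7*p^2 + 15*p + 18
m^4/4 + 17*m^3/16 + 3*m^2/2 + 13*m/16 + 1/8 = (m/4 + 1/4)*(m + 1/4)*(m + 1)*(m + 2)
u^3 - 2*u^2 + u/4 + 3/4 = (u - 3/2)*(u - 1)*(u + 1/2)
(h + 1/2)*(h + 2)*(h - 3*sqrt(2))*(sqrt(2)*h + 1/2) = sqrt(2)*h^4 - 11*h^3/2 + 5*sqrt(2)*h^3/2 - 55*h^2/4 - sqrt(2)*h^2/2 - 11*h/2 - 15*sqrt(2)*h/4 - 3*sqrt(2)/2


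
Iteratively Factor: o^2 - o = (o - 1)*(o)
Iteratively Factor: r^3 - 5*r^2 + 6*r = (r - 2)*(r^2 - 3*r) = r*(r - 2)*(r - 3)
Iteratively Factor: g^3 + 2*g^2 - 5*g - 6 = (g + 1)*(g^2 + g - 6) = (g + 1)*(g + 3)*(g - 2)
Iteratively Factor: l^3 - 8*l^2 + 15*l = (l - 5)*(l^2 - 3*l) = l*(l - 5)*(l - 3)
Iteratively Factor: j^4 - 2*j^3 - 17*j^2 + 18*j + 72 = (j + 3)*(j^3 - 5*j^2 - 2*j + 24) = (j + 2)*(j + 3)*(j^2 - 7*j + 12) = (j - 3)*(j + 2)*(j + 3)*(j - 4)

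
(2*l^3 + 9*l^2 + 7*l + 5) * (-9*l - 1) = -18*l^4 - 83*l^3 - 72*l^2 - 52*l - 5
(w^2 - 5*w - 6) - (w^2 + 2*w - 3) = -7*w - 3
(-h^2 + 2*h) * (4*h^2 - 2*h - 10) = -4*h^4 + 10*h^3 + 6*h^2 - 20*h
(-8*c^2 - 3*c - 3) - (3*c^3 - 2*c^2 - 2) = -3*c^3 - 6*c^2 - 3*c - 1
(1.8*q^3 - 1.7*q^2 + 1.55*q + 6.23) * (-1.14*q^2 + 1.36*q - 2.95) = -2.052*q^5 + 4.386*q^4 - 9.389*q^3 + 0.0208000000000013*q^2 + 3.9003*q - 18.3785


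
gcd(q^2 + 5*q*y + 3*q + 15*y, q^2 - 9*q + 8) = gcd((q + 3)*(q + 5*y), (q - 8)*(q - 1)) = 1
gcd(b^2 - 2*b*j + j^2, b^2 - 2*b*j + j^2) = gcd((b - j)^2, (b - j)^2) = b^2 - 2*b*j + j^2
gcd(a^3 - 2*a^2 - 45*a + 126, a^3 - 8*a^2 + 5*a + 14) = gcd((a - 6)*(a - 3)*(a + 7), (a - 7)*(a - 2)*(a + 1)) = 1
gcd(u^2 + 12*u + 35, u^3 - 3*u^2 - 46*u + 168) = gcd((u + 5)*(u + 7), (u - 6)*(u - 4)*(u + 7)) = u + 7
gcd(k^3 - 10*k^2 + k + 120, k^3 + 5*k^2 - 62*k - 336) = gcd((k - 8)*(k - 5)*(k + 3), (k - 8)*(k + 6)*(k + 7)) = k - 8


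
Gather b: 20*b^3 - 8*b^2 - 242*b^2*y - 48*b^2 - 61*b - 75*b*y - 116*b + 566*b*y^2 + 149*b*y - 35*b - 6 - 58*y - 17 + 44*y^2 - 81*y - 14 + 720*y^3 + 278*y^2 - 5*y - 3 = 20*b^3 + b^2*(-242*y - 56) + b*(566*y^2 + 74*y - 212) + 720*y^3 + 322*y^2 - 144*y - 40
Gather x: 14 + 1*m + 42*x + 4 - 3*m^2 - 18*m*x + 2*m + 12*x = -3*m^2 + 3*m + x*(54 - 18*m) + 18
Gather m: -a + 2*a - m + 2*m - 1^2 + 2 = a + m + 1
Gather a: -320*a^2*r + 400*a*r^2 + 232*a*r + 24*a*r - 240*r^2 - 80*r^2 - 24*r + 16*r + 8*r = -320*a^2*r + a*(400*r^2 + 256*r) - 320*r^2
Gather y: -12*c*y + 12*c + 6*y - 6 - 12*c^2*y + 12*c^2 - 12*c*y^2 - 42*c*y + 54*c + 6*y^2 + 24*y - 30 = 12*c^2 + 66*c + y^2*(6 - 12*c) + y*(-12*c^2 - 54*c + 30) - 36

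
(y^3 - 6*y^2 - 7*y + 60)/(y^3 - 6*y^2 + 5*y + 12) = (y^2 - 2*y - 15)/(y^2 - 2*y - 3)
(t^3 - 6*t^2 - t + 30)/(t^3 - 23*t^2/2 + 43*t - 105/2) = 2*(t + 2)/(2*t - 7)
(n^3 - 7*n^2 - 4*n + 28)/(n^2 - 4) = n - 7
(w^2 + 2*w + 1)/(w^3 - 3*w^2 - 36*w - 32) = (w + 1)/(w^2 - 4*w - 32)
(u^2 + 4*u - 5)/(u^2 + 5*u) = (u - 1)/u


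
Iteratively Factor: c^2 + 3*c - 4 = (c - 1)*(c + 4)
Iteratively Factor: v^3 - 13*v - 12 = (v + 1)*(v^2 - v - 12) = (v - 4)*(v + 1)*(v + 3)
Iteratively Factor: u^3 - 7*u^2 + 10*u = (u - 2)*(u^2 - 5*u) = (u - 5)*(u - 2)*(u)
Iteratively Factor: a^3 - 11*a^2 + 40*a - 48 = (a - 4)*(a^2 - 7*a + 12) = (a - 4)*(a - 3)*(a - 4)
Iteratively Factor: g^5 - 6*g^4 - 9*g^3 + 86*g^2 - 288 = (g - 4)*(g^4 - 2*g^3 - 17*g^2 + 18*g + 72) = (g - 4)*(g + 2)*(g^3 - 4*g^2 - 9*g + 36) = (g - 4)*(g - 3)*(g + 2)*(g^2 - g - 12) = (g - 4)*(g - 3)*(g + 2)*(g + 3)*(g - 4)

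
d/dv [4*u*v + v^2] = 4*u + 2*v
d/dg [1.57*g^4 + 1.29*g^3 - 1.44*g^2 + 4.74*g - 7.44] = 6.28*g^3 + 3.87*g^2 - 2.88*g + 4.74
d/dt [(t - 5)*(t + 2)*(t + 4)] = 3*t^2 + 2*t - 22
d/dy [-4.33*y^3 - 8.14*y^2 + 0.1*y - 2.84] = -12.99*y^2 - 16.28*y + 0.1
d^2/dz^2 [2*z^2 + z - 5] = 4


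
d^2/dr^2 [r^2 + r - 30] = 2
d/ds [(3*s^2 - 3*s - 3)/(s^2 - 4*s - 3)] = 3*(-3*s^2 - 4*s - 1)/(s^4 - 8*s^3 + 10*s^2 + 24*s + 9)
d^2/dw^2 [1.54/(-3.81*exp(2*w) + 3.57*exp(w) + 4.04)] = (1.54*(7.62*exp(w) - 3.57)*(15.24*exp(w) - 7.14)*exp(w) + (23.4696*exp(w) - 5.4978)*(-3.81*exp(2*w) + 3.57*exp(w) + 4.04))*exp(w)/(-3.81*exp(2*w) + 3.57*exp(w) + 4.04)^3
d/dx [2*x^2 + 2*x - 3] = 4*x + 2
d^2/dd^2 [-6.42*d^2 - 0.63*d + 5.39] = -12.8400000000000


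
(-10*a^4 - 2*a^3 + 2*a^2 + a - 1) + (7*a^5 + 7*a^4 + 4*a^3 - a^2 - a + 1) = 7*a^5 - 3*a^4 + 2*a^3 + a^2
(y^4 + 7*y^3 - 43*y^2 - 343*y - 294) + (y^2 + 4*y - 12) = y^4 + 7*y^3 - 42*y^2 - 339*y - 306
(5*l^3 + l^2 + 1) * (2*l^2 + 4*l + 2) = 10*l^5 + 22*l^4 + 14*l^3 + 4*l^2 + 4*l + 2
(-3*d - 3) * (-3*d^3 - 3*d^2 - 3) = 9*d^4 + 18*d^3 + 9*d^2 + 9*d + 9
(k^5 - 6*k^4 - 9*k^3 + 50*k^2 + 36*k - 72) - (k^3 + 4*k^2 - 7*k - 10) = k^5 - 6*k^4 - 10*k^3 + 46*k^2 + 43*k - 62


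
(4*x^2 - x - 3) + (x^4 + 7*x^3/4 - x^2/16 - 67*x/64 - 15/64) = x^4 + 7*x^3/4 + 63*x^2/16 - 131*x/64 - 207/64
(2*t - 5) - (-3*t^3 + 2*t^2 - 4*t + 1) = 3*t^3 - 2*t^2 + 6*t - 6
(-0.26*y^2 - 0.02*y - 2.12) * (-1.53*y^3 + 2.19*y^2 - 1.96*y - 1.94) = 0.3978*y^5 - 0.5388*y^4 + 3.7094*y^3 - 4.0992*y^2 + 4.194*y + 4.1128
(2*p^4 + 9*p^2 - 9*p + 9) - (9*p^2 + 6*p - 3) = 2*p^4 - 15*p + 12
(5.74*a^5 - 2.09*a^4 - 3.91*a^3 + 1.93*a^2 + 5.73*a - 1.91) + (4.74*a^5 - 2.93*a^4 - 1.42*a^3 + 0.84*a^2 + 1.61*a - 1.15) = 10.48*a^5 - 5.02*a^4 - 5.33*a^3 + 2.77*a^2 + 7.34*a - 3.06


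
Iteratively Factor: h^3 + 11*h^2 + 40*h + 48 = (h + 3)*(h^2 + 8*h + 16) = (h + 3)*(h + 4)*(h + 4)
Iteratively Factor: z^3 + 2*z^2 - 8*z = (z + 4)*(z^2 - 2*z) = (z - 2)*(z + 4)*(z)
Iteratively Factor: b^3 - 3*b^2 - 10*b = (b + 2)*(b^2 - 5*b) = b*(b + 2)*(b - 5)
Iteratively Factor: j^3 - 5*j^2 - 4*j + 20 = (j + 2)*(j^2 - 7*j + 10) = (j - 5)*(j + 2)*(j - 2)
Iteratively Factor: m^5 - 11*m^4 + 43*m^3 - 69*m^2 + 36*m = (m - 3)*(m^4 - 8*m^3 + 19*m^2 - 12*m) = (m - 4)*(m - 3)*(m^3 - 4*m^2 + 3*m) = (m - 4)*(m - 3)*(m - 1)*(m^2 - 3*m) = m*(m - 4)*(m - 3)*(m - 1)*(m - 3)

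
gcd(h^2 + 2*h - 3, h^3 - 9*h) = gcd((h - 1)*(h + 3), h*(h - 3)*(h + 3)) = h + 3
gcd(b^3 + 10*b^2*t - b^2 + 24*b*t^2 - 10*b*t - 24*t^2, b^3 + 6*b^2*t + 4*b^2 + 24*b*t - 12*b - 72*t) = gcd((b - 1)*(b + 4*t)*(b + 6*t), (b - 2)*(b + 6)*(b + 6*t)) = b + 6*t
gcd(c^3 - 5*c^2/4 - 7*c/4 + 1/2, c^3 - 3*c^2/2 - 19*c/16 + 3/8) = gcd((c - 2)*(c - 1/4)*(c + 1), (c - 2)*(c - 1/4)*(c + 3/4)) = c^2 - 9*c/4 + 1/2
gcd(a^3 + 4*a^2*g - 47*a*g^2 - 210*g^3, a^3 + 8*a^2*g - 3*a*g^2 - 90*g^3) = a^2 + 11*a*g + 30*g^2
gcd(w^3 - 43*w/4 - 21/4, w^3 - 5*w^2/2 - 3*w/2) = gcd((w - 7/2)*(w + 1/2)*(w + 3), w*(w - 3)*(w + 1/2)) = w + 1/2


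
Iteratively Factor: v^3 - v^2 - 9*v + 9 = (v - 3)*(v^2 + 2*v - 3) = (v - 3)*(v - 1)*(v + 3)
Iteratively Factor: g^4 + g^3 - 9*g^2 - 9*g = (g + 3)*(g^3 - 2*g^2 - 3*g) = g*(g + 3)*(g^2 - 2*g - 3) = g*(g + 1)*(g + 3)*(g - 3)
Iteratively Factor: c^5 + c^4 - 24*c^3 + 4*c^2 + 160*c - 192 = (c + 4)*(c^4 - 3*c^3 - 12*c^2 + 52*c - 48) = (c + 4)^2*(c^3 - 7*c^2 + 16*c - 12) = (c - 2)*(c + 4)^2*(c^2 - 5*c + 6) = (c - 2)^2*(c + 4)^2*(c - 3)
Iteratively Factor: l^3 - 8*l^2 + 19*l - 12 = (l - 1)*(l^2 - 7*l + 12) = (l - 4)*(l - 1)*(l - 3)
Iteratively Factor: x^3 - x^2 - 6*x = (x - 3)*(x^2 + 2*x) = (x - 3)*(x + 2)*(x)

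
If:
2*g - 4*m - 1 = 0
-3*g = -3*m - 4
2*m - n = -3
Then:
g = 13/6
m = 5/6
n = 14/3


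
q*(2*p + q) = 2*p*q + q^2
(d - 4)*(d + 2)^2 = d^3 - 12*d - 16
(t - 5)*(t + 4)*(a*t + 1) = a*t^3 - a*t^2 - 20*a*t + t^2 - t - 20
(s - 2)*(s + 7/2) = s^2 + 3*s/2 - 7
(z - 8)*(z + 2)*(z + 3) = z^3 - 3*z^2 - 34*z - 48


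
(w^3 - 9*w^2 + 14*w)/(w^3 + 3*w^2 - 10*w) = (w - 7)/(w + 5)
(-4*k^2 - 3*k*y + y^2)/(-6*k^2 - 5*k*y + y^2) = (-4*k + y)/(-6*k + y)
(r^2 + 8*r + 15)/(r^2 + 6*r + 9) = (r + 5)/(r + 3)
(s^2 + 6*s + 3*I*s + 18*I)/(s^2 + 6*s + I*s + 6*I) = (s + 3*I)/(s + I)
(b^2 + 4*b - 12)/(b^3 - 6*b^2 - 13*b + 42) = (b + 6)/(b^2 - 4*b - 21)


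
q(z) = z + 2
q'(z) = 1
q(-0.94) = 1.06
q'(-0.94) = 1.00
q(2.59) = 4.59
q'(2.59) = 1.00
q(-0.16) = 1.84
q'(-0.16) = 1.00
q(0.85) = 2.85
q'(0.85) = 1.00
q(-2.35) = -0.35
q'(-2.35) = 1.00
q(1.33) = 3.33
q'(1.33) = 1.00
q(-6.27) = -4.27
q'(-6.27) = 1.00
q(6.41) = 8.41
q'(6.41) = 1.00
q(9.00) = 11.00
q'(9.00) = 1.00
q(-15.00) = -13.00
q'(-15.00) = 1.00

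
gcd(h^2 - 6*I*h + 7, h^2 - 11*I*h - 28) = h - 7*I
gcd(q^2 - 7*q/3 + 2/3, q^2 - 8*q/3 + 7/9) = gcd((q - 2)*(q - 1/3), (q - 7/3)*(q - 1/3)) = q - 1/3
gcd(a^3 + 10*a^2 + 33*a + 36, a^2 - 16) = a + 4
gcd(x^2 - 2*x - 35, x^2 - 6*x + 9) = 1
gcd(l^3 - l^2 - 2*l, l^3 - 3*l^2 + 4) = l^2 - l - 2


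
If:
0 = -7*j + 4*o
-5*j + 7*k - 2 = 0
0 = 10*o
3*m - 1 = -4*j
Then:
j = 0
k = 2/7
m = 1/3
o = 0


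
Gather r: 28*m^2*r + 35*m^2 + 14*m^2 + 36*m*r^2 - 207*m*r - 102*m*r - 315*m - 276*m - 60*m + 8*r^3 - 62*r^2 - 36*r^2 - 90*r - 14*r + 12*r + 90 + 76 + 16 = 49*m^2 - 651*m + 8*r^3 + r^2*(36*m - 98) + r*(28*m^2 - 309*m - 92) + 182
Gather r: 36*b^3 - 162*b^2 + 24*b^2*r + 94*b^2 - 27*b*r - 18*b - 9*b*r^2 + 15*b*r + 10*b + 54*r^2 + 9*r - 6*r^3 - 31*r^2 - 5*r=36*b^3 - 68*b^2 - 8*b - 6*r^3 + r^2*(23 - 9*b) + r*(24*b^2 - 12*b + 4)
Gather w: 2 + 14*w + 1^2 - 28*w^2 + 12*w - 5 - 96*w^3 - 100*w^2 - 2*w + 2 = -96*w^3 - 128*w^2 + 24*w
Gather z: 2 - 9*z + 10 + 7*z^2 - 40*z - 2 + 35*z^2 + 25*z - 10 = 42*z^2 - 24*z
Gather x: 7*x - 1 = 7*x - 1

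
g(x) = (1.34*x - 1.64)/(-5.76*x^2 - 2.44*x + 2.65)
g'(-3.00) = 0.07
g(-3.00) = 0.14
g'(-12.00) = 0.00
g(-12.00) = 0.02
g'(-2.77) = 0.09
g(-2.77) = 0.15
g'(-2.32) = 0.16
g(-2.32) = 0.21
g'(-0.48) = 1.67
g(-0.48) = -0.92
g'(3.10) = 0.00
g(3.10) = -0.04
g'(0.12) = -0.50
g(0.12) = -0.65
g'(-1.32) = 2.19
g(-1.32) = 0.82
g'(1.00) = -0.38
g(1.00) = 0.05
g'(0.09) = -0.37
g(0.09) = -0.64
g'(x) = (1.34*x - 1.64)*(11.52*x + 2.44)/(-5.76*x^2 - 2.44*x + 2.65)^2 + 1.34/(-5.76*x^2 - 2.44*x + 2.65) = (7.7184*x^2 - 18.8928*x - 0.4506)/(33.1776*x^4 + 28.1088*x^3 - 24.5744*x^2 - 12.932*x + 7.0225)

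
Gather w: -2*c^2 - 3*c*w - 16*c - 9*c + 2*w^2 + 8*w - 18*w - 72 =-2*c^2 - 25*c + 2*w^2 + w*(-3*c - 10) - 72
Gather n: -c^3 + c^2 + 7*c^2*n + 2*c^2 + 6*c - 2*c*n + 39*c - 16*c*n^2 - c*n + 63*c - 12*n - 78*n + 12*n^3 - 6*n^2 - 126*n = -c^3 + 3*c^2 + 108*c + 12*n^3 + n^2*(-16*c - 6) + n*(7*c^2 - 3*c - 216)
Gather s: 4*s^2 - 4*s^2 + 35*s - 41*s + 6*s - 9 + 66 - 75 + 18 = 0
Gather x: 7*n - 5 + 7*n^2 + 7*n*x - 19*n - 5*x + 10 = 7*n^2 - 12*n + x*(7*n - 5) + 5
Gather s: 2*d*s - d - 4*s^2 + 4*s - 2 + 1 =-d - 4*s^2 + s*(2*d + 4) - 1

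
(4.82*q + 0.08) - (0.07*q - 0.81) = 4.75*q + 0.89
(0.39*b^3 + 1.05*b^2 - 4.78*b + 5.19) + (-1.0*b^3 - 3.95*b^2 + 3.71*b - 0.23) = -0.61*b^3 - 2.9*b^2 - 1.07*b + 4.96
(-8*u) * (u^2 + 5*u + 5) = -8*u^3 - 40*u^2 - 40*u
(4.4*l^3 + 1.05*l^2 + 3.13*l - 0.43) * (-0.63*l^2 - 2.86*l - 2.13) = -2.772*l^5 - 13.2455*l^4 - 14.3469*l^3 - 10.9174*l^2 - 5.4371*l + 0.9159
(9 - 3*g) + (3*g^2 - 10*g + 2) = 3*g^2 - 13*g + 11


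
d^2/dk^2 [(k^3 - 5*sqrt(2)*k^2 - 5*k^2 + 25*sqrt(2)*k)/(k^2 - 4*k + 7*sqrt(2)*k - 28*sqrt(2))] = 8*(3*sqrt(2)*k^3 + 41*k^3 - 504*k^2 - 21*sqrt(2)*k^2 + 2226*k - 3360 + 490*sqrt(2))/(k^6 - 12*k^5 + 21*sqrt(2)*k^5 - 252*sqrt(2)*k^4 + 342*k^4 - 3592*k^3 + 1694*sqrt(2)*k^3 - 9576*sqrt(2)*k^2 + 14112*k^2 - 18816*k + 32928*sqrt(2)*k - 43904*sqrt(2))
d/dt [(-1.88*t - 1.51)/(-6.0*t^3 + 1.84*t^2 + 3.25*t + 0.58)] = (-22.56*t^3 - 23.7208*t^2 + 5.5568*t + 3.8171)/(36.0*t^6 - 22.08*t^5 - 35.6144*t^4 + 5.0*t^3 + 12.6969*t^2 + 3.77*t + 0.3364)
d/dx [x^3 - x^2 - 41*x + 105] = 3*x^2 - 2*x - 41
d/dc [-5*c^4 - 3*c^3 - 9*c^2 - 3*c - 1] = -20*c^3 - 9*c^2 - 18*c - 3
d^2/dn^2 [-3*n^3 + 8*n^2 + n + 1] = 16 - 18*n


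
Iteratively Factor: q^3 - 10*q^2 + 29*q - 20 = (q - 5)*(q^2 - 5*q + 4) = (q - 5)*(q - 4)*(q - 1)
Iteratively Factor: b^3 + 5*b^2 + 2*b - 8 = (b + 4)*(b^2 + b - 2) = (b - 1)*(b + 4)*(b + 2)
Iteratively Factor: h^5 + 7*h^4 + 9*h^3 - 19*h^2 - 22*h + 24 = (h + 2)*(h^4 + 5*h^3 - h^2 - 17*h + 12) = (h + 2)*(h + 4)*(h^3 + h^2 - 5*h + 3) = (h - 1)*(h + 2)*(h + 4)*(h^2 + 2*h - 3) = (h - 1)*(h + 2)*(h + 3)*(h + 4)*(h - 1)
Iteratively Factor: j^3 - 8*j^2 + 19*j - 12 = (j - 4)*(j^2 - 4*j + 3) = (j - 4)*(j - 1)*(j - 3)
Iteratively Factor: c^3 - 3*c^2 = (c)*(c^2 - 3*c) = c*(c - 3)*(c)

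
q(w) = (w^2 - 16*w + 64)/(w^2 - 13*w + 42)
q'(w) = (13 - 2*w)*(w^2 - 16*w + 64)/(w^2 - 13*w + 42)^2 + (2*w - 16)/(w^2 - 13*w + 42) = (3*w^2 - 44*w + 160)/(w^4 - 26*w^3 + 253*w^2 - 1092*w + 1764)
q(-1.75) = 1.40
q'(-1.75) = 0.05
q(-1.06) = 1.44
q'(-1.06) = 0.06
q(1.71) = 1.74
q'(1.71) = 0.18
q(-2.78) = 1.35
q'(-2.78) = 0.04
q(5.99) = 400.01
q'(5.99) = 39999.02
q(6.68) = -8.01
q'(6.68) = -1.12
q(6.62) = -8.08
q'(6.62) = 3.48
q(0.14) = 1.54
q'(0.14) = 0.10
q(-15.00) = 1.15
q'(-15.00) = 0.01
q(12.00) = 0.53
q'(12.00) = 0.07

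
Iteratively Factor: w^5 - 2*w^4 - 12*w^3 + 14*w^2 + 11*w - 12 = (w - 1)*(w^4 - w^3 - 13*w^2 + w + 12) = (w - 1)*(w + 1)*(w^3 - 2*w^2 - 11*w + 12) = (w - 1)^2*(w + 1)*(w^2 - w - 12) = (w - 1)^2*(w + 1)*(w + 3)*(w - 4)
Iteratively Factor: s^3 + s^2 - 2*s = (s - 1)*(s^2 + 2*s) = s*(s - 1)*(s + 2)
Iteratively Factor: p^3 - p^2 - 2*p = (p - 2)*(p^2 + p) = p*(p - 2)*(p + 1)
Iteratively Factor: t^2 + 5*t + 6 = (t + 3)*(t + 2)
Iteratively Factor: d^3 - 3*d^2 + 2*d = (d - 2)*(d^2 - d) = d*(d - 2)*(d - 1)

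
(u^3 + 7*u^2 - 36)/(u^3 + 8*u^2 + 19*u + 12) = (u^2 + 4*u - 12)/(u^2 + 5*u + 4)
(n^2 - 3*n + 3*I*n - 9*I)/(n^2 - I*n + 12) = (n - 3)/(n - 4*I)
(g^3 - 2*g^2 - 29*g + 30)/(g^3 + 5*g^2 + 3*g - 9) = (g^2 - g - 30)/(g^2 + 6*g + 9)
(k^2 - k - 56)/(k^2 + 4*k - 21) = (k - 8)/(k - 3)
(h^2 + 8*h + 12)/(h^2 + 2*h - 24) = (h + 2)/(h - 4)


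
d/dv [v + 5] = 1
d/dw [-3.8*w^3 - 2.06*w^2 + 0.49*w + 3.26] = -11.4*w^2 - 4.12*w + 0.49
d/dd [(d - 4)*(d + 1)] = 2*d - 3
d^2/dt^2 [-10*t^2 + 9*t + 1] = -20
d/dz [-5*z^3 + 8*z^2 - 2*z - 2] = -15*z^2 + 16*z - 2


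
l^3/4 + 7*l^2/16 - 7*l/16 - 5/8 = (l/4 + 1/4)*(l - 5/4)*(l + 2)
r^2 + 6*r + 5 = (r + 1)*(r + 5)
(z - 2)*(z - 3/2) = z^2 - 7*z/2 + 3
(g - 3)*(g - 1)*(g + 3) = g^3 - g^2 - 9*g + 9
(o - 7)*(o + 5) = o^2 - 2*o - 35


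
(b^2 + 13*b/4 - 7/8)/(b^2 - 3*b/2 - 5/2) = (-8*b^2 - 26*b + 7)/(4*(-2*b^2 + 3*b + 5))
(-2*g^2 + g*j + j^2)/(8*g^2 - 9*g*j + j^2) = (-2*g - j)/(8*g - j)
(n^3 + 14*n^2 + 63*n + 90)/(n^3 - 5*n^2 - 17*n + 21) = (n^2 + 11*n + 30)/(n^2 - 8*n + 7)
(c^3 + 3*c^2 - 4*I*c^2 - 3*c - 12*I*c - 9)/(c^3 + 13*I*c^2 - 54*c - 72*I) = (c^3 + c^2*(3 - 4*I) + c*(-3 - 12*I) - 9)/(c^3 + 13*I*c^2 - 54*c - 72*I)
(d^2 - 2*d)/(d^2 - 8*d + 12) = d/(d - 6)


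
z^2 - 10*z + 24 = (z - 6)*(z - 4)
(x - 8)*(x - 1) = x^2 - 9*x + 8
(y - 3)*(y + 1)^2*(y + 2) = y^4 + y^3 - 7*y^2 - 13*y - 6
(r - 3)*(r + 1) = r^2 - 2*r - 3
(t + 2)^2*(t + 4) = t^3 + 8*t^2 + 20*t + 16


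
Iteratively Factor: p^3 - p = (p - 1)*(p^2 + p) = p*(p - 1)*(p + 1)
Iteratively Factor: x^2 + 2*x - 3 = (x - 1)*(x + 3)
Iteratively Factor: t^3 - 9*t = (t + 3)*(t^2 - 3*t) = (t - 3)*(t + 3)*(t)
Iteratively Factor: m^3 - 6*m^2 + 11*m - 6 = (m - 2)*(m^2 - 4*m + 3) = (m - 2)*(m - 1)*(m - 3)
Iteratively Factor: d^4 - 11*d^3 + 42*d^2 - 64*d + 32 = (d - 2)*(d^3 - 9*d^2 + 24*d - 16) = (d - 4)*(d - 2)*(d^2 - 5*d + 4) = (d - 4)^2*(d - 2)*(d - 1)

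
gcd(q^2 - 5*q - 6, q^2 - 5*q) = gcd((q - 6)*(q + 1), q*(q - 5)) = 1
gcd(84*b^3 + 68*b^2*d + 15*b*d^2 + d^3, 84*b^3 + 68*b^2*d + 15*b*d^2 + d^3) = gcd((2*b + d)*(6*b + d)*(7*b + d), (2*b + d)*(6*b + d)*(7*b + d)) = 84*b^3 + 68*b^2*d + 15*b*d^2 + d^3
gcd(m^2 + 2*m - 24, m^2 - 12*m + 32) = m - 4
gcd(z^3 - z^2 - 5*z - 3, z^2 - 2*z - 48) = 1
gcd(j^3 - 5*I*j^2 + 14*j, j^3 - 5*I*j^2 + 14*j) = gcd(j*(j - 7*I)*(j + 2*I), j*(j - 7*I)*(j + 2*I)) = j^3 - 5*I*j^2 + 14*j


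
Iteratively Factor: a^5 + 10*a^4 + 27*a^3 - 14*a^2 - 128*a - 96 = (a + 1)*(a^4 + 9*a^3 + 18*a^2 - 32*a - 96) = (a + 1)*(a + 3)*(a^3 + 6*a^2 - 32) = (a + 1)*(a + 3)*(a + 4)*(a^2 + 2*a - 8) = (a - 2)*(a + 1)*(a + 3)*(a + 4)*(a + 4)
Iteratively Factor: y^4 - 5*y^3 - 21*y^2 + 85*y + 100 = (y - 5)*(y^3 - 21*y - 20) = (y - 5)^2*(y^2 + 5*y + 4) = (y - 5)^2*(y + 1)*(y + 4)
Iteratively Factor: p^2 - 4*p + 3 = (p - 3)*(p - 1)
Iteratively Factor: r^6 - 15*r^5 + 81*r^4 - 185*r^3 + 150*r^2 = (r)*(r^5 - 15*r^4 + 81*r^3 - 185*r^2 + 150*r) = r^2*(r^4 - 15*r^3 + 81*r^2 - 185*r + 150) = r^2*(r - 2)*(r^3 - 13*r^2 + 55*r - 75) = r^2*(r - 5)*(r - 2)*(r^2 - 8*r + 15) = r^2*(r - 5)*(r - 3)*(r - 2)*(r - 5)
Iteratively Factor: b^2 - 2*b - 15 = (b + 3)*(b - 5)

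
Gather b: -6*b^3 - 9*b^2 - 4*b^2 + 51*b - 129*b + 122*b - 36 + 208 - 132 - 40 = -6*b^3 - 13*b^2 + 44*b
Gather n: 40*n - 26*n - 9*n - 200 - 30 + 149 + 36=5*n - 45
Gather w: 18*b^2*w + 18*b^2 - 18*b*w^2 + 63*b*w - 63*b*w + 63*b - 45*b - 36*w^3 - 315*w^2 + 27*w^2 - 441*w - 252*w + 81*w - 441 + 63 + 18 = 18*b^2 + 18*b - 36*w^3 + w^2*(-18*b - 288) + w*(18*b^2 - 612) - 360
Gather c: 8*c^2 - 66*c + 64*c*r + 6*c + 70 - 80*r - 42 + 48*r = 8*c^2 + c*(64*r - 60) - 32*r + 28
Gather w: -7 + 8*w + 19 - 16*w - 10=2 - 8*w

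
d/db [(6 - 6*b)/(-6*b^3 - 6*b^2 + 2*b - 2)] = 18*b*(-b^2 + b + 1)/(9*b^6 + 18*b^5 + 3*b^4 + 7*b^2 - 2*b + 1)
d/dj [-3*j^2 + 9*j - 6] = 9 - 6*j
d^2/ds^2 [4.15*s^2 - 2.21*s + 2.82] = 8.30000000000000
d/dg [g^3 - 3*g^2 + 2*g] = 3*g^2 - 6*g + 2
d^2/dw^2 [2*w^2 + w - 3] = 4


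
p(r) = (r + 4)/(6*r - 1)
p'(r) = -6*(r + 4)/(6*r - 1)^2 + 1/(6*r - 1)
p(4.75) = 0.32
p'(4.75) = -0.03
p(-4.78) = 0.03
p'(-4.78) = -0.03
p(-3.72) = -0.01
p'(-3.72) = -0.05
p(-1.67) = -0.21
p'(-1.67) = -0.21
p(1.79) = 0.59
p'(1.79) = -0.26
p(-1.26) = -0.32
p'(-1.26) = -0.34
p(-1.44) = -0.27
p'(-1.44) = -0.27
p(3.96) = 0.35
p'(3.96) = -0.05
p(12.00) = 0.23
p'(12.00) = 0.00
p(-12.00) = 0.11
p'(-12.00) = 0.00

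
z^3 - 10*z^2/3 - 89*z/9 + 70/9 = (z - 5)*(z - 2/3)*(z + 7/3)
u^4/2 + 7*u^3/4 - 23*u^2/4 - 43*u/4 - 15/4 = (u/2 + 1/2)*(u - 3)*(u + 1/2)*(u + 5)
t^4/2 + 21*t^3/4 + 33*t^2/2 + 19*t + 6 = (t/2 + 1)*(t + 1/2)*(t + 2)*(t + 6)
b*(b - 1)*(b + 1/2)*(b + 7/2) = b^4 + 3*b^3 - 9*b^2/4 - 7*b/4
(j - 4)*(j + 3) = j^2 - j - 12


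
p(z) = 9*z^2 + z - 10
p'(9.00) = 163.00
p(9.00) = 728.00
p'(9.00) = 163.00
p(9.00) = 728.00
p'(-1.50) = -26.00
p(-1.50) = 8.75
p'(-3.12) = -55.16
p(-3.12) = 74.49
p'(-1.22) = -20.96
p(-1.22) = 2.18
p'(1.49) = 27.82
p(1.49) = 11.47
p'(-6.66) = -118.88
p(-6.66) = 382.54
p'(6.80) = 123.40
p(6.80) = 412.96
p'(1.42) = 26.56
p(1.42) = 9.57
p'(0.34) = 7.12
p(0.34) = -8.62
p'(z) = 18*z + 1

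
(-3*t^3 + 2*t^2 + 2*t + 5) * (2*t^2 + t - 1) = -6*t^5 + t^4 + 9*t^3 + 10*t^2 + 3*t - 5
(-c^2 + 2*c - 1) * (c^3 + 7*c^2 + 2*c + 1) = -c^5 - 5*c^4 + 11*c^3 - 4*c^2 - 1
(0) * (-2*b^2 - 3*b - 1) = 0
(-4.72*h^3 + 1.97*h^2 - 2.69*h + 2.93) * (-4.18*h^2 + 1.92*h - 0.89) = 19.7296*h^5 - 17.297*h^4 + 19.2274*h^3 - 19.1655*h^2 + 8.0197*h - 2.6077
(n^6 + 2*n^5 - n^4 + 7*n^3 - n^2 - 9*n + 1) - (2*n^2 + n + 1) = n^6 + 2*n^5 - n^4 + 7*n^3 - 3*n^2 - 10*n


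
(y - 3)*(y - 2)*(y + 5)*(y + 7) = y^4 + 7*y^3 - 19*y^2 - 103*y + 210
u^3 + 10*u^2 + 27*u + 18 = (u + 1)*(u + 3)*(u + 6)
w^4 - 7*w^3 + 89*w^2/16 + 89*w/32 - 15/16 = (w - 6)*(w - 5/4)*(w - 1/4)*(w + 1/2)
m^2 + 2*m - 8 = (m - 2)*(m + 4)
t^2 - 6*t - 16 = (t - 8)*(t + 2)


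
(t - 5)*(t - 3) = t^2 - 8*t + 15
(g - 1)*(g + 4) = g^2 + 3*g - 4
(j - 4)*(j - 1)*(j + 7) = j^3 + 2*j^2 - 31*j + 28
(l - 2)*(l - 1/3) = l^2 - 7*l/3 + 2/3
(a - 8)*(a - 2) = a^2 - 10*a + 16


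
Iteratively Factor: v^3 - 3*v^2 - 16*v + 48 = (v - 3)*(v^2 - 16) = (v - 4)*(v - 3)*(v + 4)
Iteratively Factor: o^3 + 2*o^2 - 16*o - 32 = (o + 2)*(o^2 - 16) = (o + 2)*(o + 4)*(o - 4)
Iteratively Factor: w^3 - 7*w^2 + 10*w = (w - 5)*(w^2 - 2*w) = w*(w - 5)*(w - 2)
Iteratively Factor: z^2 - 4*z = (z)*(z - 4)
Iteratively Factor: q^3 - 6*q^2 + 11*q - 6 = (q - 2)*(q^2 - 4*q + 3) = (q - 2)*(q - 1)*(q - 3)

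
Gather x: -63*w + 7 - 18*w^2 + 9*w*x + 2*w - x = -18*w^2 - 61*w + x*(9*w - 1) + 7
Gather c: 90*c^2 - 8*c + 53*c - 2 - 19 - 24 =90*c^2 + 45*c - 45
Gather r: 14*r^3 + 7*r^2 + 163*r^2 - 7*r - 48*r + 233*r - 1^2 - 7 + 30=14*r^3 + 170*r^2 + 178*r + 22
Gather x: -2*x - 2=-2*x - 2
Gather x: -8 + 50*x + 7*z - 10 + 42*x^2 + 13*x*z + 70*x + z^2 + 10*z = 42*x^2 + x*(13*z + 120) + z^2 + 17*z - 18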